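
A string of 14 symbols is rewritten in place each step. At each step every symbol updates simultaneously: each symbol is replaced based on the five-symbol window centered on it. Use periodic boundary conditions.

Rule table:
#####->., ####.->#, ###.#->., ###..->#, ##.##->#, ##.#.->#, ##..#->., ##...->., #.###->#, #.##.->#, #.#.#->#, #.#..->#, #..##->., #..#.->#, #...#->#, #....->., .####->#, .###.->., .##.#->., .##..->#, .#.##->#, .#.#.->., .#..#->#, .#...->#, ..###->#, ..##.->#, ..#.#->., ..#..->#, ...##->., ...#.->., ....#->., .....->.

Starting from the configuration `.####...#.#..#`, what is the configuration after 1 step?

#####.#...###.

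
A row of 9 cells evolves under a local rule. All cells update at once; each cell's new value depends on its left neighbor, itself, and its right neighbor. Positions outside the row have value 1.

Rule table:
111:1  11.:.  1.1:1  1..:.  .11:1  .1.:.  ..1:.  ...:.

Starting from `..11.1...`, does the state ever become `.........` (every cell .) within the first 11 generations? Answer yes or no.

..1.1....
...1.....
.........
all cells are . at generation 3

yes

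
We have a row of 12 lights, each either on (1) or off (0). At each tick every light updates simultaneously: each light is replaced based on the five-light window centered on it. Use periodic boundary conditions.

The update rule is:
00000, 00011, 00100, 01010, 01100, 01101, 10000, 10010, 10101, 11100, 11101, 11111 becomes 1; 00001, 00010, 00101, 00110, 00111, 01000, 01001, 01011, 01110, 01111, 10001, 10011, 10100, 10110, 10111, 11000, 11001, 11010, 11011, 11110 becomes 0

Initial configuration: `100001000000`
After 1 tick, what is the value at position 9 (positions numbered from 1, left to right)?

1

101001011100
position 9 holds 1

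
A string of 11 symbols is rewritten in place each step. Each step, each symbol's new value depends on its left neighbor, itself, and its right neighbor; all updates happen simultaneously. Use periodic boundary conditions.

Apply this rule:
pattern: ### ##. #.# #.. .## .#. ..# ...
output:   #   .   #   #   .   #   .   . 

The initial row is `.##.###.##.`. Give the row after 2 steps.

#..######.#

step 1: ...#.#.#..#
step 2: #..######.#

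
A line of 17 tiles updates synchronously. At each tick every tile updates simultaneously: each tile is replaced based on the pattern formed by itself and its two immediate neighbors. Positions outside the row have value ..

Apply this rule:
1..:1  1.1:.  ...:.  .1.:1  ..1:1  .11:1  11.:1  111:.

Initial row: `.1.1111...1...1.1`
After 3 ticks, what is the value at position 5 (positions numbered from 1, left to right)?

.

11.1..11.111.11.1
11.11111.1.1.11.1
11.1...1.1.1.11.1
position 5 holds .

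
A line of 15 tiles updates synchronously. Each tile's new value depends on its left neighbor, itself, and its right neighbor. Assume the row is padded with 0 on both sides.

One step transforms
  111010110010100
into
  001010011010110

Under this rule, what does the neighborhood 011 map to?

At position 0 the neighborhood is 011; the next row has 0 there.

0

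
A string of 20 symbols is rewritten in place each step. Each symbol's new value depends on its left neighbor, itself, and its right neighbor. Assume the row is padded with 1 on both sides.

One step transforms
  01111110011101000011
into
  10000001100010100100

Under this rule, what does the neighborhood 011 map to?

0

At position 1 the neighborhood is 011; the next row has 0 there.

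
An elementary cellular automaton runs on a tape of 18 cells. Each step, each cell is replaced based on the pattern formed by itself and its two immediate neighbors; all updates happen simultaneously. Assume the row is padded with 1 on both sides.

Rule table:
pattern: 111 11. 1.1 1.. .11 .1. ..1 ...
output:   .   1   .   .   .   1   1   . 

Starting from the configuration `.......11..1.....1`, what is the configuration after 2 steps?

step 1: ......1.1.11....1.
step 2: .....11.1..1...11.

.....11.1..1...11.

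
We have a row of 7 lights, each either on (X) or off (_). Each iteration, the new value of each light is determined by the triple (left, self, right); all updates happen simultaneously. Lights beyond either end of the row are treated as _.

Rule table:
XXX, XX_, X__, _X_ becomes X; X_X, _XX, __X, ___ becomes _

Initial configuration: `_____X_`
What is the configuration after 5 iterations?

______X

_____XX
______X
______X  (fixed point — unchanged through iteration 5)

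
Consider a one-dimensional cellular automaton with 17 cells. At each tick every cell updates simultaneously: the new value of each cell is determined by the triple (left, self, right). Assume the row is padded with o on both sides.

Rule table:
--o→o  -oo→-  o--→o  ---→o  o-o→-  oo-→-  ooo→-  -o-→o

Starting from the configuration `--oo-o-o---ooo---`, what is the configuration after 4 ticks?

tick 1: oo---o-oooo---ooo
tick 2: --oooo-----ooo---
tick 3: oo----ooooo---ooo
tick 4: --oooo-----ooo---

--oooo-----ooo---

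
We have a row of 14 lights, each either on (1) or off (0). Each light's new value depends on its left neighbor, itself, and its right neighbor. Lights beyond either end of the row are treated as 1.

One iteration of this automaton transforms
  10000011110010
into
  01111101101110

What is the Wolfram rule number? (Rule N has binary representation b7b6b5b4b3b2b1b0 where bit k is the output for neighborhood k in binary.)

position 7: 111 → 1  (bit 7 = 1)
position 0: 110 → 0  (bit 6 = 0)
position 13: 101 → 0  (bit 5 = 0)
position 1: 100 → 1  (bit 4 = 1)
position 6: 011 → 0  (bit 3 = 0)
position 12: 010 → 1  (bit 2 = 1)
position 5: 001 → 1  (bit 1 = 1)
position 2: 000 → 1  (bit 0 = 1)
bits b7..b0 = 10010111 = 151

151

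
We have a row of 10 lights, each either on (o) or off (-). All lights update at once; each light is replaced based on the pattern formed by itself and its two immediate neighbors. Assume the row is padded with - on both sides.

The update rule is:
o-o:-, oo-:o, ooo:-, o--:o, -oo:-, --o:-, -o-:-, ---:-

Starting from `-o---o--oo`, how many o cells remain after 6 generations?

--o---o--o
---o---o--
----o---o-
-----o---o
------o---
-------o--
count of o: 1

1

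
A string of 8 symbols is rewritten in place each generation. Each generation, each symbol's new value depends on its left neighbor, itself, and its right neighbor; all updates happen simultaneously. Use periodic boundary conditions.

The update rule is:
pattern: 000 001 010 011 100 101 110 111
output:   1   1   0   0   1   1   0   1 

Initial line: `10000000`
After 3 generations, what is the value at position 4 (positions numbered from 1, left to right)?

1

generation 1: 01111111
generation 2: 10111110
generation 3: 01011101
position 4 holds 1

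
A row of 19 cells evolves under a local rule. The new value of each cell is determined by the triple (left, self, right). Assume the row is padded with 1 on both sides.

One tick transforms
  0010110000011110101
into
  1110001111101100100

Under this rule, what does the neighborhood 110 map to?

0

At position 5 the neighborhood is 110; the next row has 0 there.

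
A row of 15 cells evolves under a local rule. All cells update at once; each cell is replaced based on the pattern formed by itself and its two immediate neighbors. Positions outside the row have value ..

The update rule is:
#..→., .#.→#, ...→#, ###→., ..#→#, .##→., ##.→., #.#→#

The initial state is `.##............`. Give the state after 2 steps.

#.##...........

#...###########
#.##...........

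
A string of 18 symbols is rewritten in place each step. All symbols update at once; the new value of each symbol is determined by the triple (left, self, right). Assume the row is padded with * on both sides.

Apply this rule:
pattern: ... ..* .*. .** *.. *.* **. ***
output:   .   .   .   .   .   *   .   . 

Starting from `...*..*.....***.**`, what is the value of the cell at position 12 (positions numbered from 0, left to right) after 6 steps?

...............*..
..................
..................  (fixed point — unchanged through step 6)
position 12 holds .

.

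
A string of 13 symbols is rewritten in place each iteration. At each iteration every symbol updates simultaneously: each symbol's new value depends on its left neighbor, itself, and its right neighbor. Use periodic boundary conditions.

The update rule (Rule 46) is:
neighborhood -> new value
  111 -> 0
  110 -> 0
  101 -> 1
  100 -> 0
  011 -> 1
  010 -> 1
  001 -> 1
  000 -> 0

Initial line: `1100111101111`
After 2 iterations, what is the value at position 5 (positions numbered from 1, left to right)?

iteration 1: 0001100011000
iteration 2: 0011000110000
position 5 holds 0

0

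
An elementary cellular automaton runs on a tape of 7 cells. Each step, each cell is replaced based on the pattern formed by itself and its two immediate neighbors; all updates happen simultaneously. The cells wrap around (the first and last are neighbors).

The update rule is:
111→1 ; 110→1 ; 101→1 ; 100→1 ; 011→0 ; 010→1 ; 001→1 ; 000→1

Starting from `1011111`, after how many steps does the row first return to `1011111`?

1101111
1110111
1111011
1111101
1111110
0111111
1011111

7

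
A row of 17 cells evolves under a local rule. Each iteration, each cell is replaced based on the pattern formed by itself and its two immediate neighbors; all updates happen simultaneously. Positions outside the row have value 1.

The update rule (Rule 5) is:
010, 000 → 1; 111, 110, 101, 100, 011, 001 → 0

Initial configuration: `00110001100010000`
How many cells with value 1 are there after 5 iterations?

iteration 1: 00000100001010110
iteration 2: 01110101101010000
iteration 3: 00000100001010110  (repeats iteration 1; period 2)
iteration 5: 00000100001010110
count of 1: 5

5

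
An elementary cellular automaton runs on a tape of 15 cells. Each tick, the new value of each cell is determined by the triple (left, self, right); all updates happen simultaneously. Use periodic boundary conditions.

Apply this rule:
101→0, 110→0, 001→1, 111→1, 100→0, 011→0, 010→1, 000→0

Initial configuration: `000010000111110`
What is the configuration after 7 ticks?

000110001011100
001000011001000
011000100011000
100001100100000
100010001100001
000110010000010
001000110000110

001000110000110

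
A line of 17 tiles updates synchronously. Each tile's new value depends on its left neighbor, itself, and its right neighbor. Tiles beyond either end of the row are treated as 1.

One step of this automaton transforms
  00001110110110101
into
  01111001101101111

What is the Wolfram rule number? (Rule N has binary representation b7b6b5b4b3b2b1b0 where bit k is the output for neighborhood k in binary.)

47

position 5: 111 → 0  (bit 7 = 0)
position 6: 110 → 0  (bit 6 = 0)
position 7: 101 → 1  (bit 5 = 1)
position 0: 100 → 0  (bit 4 = 0)
position 4: 011 → 1  (bit 3 = 1)
position 14: 010 → 1  (bit 2 = 1)
position 3: 001 → 1  (bit 1 = 1)
position 1: 000 → 1  (bit 0 = 1)
bits b7..b0 = 00101111 = 47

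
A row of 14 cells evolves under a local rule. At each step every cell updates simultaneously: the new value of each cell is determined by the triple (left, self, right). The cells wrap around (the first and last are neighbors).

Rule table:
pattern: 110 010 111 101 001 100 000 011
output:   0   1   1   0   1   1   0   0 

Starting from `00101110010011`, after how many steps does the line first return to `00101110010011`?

14

step 1: 11100101111100
step 2: 01011100111011
step 3: 01001011010000
step 4: 11111000011000
step 5: 01110100100101
step 6: 00100111111101
step 7: 11111011111001
step 8: 11110001110110
step 9: 01101010100000
step 10: 10001010110000
step 11: 11011010001001
step 12: 10000011011110
step 13: 11000100001100
step 14: 00101110010011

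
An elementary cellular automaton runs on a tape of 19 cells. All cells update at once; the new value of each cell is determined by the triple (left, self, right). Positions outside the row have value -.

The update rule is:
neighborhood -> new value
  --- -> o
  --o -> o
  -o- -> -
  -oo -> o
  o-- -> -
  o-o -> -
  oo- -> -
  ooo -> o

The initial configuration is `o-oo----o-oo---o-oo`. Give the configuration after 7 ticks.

oo--o--oo--o--o--o-

tick 1: --o--ooo--o--oo--o-
tick 2: oo--ooo--o--oo--o--
tick 3: o--ooo--o--oo--o--o
tick 4: --ooo--o--oo--o--o-
tick 5: oooo--o--oo--o--o--
tick 6: ooo--o--oo--o--o--o
tick 7: oo--o--oo--o--o--o-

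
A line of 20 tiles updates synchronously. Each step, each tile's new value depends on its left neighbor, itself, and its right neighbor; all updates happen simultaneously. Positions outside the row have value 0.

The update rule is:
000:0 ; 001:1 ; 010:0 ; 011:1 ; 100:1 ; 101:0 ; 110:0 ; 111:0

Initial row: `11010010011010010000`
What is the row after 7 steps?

01101100101010101000

10001101110001101000
01011001001011000100
10010110110010101010
01100100101100000001
11011011001010000010
10010010110001000101
01101100101010101000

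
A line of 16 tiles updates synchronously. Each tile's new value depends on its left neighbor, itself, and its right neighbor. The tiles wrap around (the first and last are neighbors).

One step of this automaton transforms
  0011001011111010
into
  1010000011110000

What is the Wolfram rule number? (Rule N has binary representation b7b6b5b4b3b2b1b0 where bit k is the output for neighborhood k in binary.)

position 9: 111 → 1  (bit 7 = 1)
position 3: 110 → 0  (bit 6 = 0)
position 7: 101 → 0  (bit 5 = 0)
position 4: 100 → 0  (bit 4 = 0)
position 2: 011 → 1  (bit 3 = 1)
position 6: 010 → 0  (bit 2 = 0)
position 1: 001 → 0  (bit 1 = 0)
position 0: 000 → 1  (bit 0 = 1)
bits b7..b0 = 10001001 = 137

137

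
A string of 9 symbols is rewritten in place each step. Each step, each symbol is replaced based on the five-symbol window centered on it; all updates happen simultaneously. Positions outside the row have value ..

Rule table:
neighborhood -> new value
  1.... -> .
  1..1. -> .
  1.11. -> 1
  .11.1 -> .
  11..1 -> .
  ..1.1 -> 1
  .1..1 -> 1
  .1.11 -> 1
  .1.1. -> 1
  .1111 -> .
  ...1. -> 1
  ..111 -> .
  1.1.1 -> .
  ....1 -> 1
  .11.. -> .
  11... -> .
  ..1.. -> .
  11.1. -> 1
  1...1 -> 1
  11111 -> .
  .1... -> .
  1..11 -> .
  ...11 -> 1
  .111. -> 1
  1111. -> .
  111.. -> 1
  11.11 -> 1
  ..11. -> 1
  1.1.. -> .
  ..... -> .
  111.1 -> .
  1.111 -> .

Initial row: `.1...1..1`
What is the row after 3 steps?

111.1....

step 1: 1..11.1..
step 2: .1.1.1...
step 3: 111.1....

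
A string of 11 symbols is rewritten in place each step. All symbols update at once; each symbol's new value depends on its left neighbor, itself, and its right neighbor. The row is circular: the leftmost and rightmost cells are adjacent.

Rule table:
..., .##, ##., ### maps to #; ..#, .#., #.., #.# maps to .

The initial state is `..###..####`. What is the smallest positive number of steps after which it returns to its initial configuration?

1

step 1: ..###..####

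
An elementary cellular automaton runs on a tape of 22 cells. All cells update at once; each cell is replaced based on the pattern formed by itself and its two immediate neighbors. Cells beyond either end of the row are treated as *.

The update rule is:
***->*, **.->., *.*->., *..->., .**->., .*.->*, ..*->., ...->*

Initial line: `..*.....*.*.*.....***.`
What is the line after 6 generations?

..*..*..*.*.*..*.*.*..

generation 1: ..*.***.*.*.*.***..*..
generation 2: ..*..*..*.*.*..*...*..
generation 3: ..*..*..*.*.*..*.*.*..
generation 4: ..*..*..*.*.*..*.*.*..  (fixed point — unchanged through generation 6)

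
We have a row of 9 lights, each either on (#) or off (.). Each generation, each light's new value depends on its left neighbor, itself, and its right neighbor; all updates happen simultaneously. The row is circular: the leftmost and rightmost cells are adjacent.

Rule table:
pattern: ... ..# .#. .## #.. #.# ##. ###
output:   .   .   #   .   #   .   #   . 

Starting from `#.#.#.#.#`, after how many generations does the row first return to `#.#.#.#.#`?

#.#.#.#..
#.#.#.##.
#.#.#..#.
#.#.##.#.
#.#..#.#.
#.##.#.#.
#..#.#.#.
##.#.#.#.
.#.#.#.#.
.#.#.#.##
.#.#.#..#
.#.#.##.#
.#.#..#.#
.#.##.#.#
.#..#.#.#
.##.#.#.#
..#.#.#.#
#.#.#.#.#

18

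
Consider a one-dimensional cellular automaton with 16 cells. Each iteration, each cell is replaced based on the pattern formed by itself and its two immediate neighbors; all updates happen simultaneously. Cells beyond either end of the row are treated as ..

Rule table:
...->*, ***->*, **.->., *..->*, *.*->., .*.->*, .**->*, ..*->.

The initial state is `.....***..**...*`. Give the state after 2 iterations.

***..*..*.*.*..*

iteration 1: ****.**.*.*.**.*
iteration 2: ***..*..*.*.*..*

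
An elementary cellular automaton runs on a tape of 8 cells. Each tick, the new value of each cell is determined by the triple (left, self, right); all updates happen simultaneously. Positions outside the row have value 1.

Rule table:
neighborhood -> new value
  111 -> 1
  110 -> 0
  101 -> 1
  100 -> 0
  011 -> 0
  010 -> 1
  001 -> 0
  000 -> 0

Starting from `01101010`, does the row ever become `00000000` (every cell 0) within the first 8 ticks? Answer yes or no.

yes

tick 1: 10011111
tick 2: 00001111
tick 3: 00000111
tick 4: 00000011
tick 5: 00000001
tick 6: 00000000
all cells are 0 at tick 6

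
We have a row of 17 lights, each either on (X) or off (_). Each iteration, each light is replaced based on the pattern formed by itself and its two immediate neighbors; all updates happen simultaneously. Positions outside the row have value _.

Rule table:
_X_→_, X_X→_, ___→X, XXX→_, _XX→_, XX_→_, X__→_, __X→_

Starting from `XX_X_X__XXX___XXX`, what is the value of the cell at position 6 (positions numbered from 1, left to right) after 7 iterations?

____________X____
XXXXXXXXXXX___XXX
____________X____  (repeats iteration 1; period 2)
iteration 7: ____________X____
position 6 holds _

_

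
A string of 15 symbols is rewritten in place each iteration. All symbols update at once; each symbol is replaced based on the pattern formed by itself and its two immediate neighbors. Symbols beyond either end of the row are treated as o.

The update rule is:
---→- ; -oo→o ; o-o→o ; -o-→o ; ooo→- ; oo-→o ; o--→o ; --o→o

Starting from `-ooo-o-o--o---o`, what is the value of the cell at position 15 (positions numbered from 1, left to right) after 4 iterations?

-

iteration 1: oo-ooooooooo-oo
iteration 2: -ooo-------ooo-
iteration 3: oo-oo-----oo-oo
iteration 4: -ooooo---ooooo-
position 15 holds -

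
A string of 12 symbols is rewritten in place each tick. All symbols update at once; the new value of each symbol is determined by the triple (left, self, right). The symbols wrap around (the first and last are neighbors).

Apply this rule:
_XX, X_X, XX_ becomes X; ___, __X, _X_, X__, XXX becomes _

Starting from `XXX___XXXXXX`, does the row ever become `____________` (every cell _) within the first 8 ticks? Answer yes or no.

__X___X_____
____________
all cells are _ at tick 2

yes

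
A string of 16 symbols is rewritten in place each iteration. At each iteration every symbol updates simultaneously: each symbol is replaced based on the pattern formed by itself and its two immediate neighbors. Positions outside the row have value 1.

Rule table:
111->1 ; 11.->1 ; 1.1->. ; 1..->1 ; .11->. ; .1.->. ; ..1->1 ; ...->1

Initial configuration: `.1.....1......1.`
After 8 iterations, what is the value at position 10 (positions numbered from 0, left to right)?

1

iteration 1: ..11111.111111..
iteration 2: 11.1111..1111111
iteration 3: 11..11111.111111
iteration 4: 1111.1111..11111
iteration 5: 1111..11111.1111
iteration 6: 111111.1111..111
iteration 7: 111111..11111.11
iteration 8: 11111111.1111..1
position 10 holds 1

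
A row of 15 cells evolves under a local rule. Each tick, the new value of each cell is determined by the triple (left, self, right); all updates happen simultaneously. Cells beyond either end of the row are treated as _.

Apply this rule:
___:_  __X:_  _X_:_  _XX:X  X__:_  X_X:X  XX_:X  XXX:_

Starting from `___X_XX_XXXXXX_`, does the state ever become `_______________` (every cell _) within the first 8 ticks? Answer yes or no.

____XXXXX____X_
____X___X______
_______________
all cells are _ at tick 3

yes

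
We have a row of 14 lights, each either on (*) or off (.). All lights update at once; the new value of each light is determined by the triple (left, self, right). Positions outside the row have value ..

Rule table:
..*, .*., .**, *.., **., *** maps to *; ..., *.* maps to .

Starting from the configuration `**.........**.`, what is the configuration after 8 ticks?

***.......****
****.....*****
*****...******
******.*******
******.*******  (fixed point — unchanged through tick 8)

******.*******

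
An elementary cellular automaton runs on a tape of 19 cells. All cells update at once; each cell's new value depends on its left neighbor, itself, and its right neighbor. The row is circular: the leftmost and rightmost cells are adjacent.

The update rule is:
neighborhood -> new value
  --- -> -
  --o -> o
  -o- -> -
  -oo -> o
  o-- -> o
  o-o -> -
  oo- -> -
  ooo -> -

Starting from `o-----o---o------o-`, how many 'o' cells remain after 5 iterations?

6

-o---o-o-o-o----o--
o-o-o-------o--o-o-
-----o-----o-oo----
----o-o---o--o-o---
---o---o-o-oo---o--
count of o: 6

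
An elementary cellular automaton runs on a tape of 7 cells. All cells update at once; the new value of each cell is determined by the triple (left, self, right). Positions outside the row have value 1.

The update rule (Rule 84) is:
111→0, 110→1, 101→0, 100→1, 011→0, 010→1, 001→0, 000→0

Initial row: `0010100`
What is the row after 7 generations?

0101010

1010110
1010010
1011010
1001010
1101010
0101010
0101010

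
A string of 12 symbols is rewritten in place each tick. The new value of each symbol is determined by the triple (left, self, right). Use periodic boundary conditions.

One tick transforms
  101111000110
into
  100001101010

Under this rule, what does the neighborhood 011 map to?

At position 2 the neighborhood is 011; the next row has 0 there.

0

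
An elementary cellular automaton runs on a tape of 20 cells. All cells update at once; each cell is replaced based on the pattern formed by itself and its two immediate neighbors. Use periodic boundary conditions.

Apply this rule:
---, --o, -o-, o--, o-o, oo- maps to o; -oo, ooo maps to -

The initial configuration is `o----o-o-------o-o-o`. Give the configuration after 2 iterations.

ooooooooooooooooooo-
------------------oo

------------------oo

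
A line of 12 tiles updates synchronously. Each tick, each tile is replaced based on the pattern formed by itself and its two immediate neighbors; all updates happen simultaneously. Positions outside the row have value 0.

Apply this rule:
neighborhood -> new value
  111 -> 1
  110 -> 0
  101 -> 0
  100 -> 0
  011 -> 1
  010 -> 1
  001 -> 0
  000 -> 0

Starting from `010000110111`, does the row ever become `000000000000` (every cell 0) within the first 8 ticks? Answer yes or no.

no

010000100110
010000100100
010000100100  (fixed point — unchanged through tick 8)
tick 8 is 010000100100, still not uniform 0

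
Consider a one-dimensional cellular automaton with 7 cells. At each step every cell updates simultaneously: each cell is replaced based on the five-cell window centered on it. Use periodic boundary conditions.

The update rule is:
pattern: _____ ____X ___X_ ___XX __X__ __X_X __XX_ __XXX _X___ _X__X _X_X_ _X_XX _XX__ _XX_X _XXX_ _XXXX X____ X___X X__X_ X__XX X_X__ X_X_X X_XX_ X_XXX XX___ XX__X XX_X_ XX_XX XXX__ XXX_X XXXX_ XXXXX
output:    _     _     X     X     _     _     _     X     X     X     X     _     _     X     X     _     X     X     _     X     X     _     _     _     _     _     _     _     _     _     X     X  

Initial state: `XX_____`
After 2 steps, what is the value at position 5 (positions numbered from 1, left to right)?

___X__X
XXX_X__
position 5 holds X

X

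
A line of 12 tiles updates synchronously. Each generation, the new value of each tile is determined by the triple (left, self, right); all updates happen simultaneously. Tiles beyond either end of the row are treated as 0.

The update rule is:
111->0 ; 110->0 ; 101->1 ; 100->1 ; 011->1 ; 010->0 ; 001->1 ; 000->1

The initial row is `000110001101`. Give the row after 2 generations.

111101111010
100011000101

100011000101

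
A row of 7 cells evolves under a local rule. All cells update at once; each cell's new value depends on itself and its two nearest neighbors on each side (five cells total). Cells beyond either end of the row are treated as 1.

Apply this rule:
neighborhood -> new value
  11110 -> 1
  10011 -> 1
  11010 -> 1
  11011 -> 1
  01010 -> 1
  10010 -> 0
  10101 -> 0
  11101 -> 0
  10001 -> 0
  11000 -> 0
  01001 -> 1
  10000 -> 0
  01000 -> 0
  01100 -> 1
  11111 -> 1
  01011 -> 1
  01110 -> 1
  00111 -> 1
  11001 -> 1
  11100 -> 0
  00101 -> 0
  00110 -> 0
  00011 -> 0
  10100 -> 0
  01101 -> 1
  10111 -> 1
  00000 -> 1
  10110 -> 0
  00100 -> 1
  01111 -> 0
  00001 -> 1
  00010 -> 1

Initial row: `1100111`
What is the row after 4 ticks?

1101011

1011101
0111011
1110110
1101011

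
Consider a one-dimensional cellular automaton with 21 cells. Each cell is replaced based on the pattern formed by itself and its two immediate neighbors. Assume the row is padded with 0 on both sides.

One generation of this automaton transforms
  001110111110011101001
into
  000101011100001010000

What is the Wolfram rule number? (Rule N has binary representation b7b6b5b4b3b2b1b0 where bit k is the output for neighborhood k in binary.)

position 3: 111 → 1  (bit 7 = 1)
position 4: 110 → 0  (bit 6 = 0)
position 5: 101 → 1  (bit 5 = 1)
position 11: 100 → 0  (bit 4 = 0)
position 2: 011 → 0  (bit 3 = 0)
position 17: 010 → 0  (bit 2 = 0)
position 1: 001 → 0  (bit 1 = 0)
position 0: 000 → 0  (bit 0 = 0)
bits b7..b0 = 10100000 = 160

160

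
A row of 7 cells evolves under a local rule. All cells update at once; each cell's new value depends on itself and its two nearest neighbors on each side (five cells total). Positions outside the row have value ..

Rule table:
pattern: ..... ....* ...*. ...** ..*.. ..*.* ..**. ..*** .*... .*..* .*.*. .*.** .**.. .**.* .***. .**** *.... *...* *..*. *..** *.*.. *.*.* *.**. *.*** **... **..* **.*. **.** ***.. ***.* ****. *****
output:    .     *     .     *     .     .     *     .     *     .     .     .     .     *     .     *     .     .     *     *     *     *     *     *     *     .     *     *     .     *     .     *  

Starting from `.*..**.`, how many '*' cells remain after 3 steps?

4

step 1: ...**.*
step 2: .******
step 3: *.***..
count of *: 4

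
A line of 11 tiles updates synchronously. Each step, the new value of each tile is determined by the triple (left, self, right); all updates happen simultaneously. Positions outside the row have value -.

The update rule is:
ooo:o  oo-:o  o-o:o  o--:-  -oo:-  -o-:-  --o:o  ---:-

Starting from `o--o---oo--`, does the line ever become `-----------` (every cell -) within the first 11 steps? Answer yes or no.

step 1: --o---o-o--
step 2: -o---o-o---
step 3: o---o-o----
step 4: ---o-o-----
step 5: --o-o------
step 6: -o-o-------
step 7: o-o--------
step 8: -o---------
step 9: o----------
step 10: -----------
all cells are - at step 10

yes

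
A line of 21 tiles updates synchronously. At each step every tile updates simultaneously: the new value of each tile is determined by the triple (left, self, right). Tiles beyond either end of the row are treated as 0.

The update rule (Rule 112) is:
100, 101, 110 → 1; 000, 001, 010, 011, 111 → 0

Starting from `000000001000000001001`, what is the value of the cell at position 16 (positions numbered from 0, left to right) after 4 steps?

0

000000000100000000100
000000000010000000010
000000000001000000001
000000000000100000000
position 16 holds 0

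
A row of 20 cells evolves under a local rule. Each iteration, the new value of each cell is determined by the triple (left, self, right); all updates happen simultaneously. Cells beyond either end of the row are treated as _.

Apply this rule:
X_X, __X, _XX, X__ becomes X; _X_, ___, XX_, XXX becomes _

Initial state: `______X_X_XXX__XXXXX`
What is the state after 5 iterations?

_X_X_XX_XX_XX__X_X_X

_____X_X_XX__XXX____
____X_X_XX_XXX__X___
___X_X_XX_XX__XX_X__
__X_X_XX_XX_XXX_X_X_
_X_X_XX_XX_XX__X_X_X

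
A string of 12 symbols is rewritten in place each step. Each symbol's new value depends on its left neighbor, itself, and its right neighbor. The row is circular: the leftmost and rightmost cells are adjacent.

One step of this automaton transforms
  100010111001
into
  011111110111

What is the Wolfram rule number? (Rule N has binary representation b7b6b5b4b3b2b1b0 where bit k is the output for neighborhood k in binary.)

191

position 7: 111 → 1  (bit 7 = 1)
position 0: 110 → 0  (bit 6 = 0)
position 5: 101 → 1  (bit 5 = 1)
position 1: 100 → 1  (bit 4 = 1)
position 6: 011 → 1  (bit 3 = 1)
position 4: 010 → 1  (bit 2 = 1)
position 3: 001 → 1  (bit 1 = 1)
position 2: 000 → 1  (bit 0 = 1)
bits b7..b0 = 10111111 = 191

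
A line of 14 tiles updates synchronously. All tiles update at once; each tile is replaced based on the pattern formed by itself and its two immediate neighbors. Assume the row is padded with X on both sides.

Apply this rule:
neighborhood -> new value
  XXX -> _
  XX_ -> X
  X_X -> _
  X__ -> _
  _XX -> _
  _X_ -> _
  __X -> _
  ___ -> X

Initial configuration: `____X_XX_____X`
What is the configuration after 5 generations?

___X_XXX____X_

_XX____X_XXX__
__X_XX_____X__
_____X_XXX____
_XXX_____X_XX_
___X_XXX____X_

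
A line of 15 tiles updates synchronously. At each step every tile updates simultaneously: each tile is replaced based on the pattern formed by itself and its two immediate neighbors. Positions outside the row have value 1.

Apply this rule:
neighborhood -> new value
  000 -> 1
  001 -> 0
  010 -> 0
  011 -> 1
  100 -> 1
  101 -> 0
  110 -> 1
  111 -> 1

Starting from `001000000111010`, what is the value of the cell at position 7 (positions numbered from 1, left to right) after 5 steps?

1

100111110111000
110111110111110
110111110111110  (fixed point — unchanged through step 5)
position 7 holds 1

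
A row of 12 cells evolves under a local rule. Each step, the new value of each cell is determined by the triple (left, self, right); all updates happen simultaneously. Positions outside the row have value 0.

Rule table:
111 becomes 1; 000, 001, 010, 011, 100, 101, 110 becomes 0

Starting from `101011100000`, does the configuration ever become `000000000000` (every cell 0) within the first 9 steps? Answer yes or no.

yes

000001000000
000000000000
all cells are 0 at step 2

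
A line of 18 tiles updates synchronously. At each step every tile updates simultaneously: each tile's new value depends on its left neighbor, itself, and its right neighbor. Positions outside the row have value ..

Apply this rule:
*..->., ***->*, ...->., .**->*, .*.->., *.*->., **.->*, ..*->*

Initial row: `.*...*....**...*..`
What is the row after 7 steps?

...*********......

*...*....***..*...
...*....****.*....
..*....*****......
.*....******......
*....*******......
....********......
...*********......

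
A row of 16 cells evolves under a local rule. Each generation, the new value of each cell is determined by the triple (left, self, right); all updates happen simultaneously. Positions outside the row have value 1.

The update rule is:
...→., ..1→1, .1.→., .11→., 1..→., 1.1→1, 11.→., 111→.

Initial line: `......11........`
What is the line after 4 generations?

.....1.........1
....1.........1.
...1.........1.1
..1.........1.1.

..1.........1.1.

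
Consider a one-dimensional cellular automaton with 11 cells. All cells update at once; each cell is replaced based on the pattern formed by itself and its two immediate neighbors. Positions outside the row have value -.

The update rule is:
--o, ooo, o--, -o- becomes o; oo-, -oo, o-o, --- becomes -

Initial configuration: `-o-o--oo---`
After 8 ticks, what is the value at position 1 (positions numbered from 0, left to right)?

oo-ooo--o--
----o-oooo-
---oo--oo-o
--o--oo---o
-oooo--o-oo
o-oo-ooo---
o-----o-o--
oo---oo-oo-
position 1 holds o

o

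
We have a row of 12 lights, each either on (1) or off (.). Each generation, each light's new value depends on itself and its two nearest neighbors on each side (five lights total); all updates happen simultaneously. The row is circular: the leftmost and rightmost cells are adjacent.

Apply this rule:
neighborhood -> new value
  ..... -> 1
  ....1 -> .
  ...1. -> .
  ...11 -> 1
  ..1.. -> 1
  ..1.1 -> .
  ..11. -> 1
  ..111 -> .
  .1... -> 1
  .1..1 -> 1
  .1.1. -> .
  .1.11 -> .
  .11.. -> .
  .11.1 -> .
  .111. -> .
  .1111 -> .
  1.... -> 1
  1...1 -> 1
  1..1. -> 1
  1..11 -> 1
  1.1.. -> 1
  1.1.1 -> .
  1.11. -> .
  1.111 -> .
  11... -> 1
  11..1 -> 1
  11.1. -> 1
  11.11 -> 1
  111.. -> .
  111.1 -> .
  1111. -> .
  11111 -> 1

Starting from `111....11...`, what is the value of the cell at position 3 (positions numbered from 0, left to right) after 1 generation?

...11.11.111
position 3 holds 1

1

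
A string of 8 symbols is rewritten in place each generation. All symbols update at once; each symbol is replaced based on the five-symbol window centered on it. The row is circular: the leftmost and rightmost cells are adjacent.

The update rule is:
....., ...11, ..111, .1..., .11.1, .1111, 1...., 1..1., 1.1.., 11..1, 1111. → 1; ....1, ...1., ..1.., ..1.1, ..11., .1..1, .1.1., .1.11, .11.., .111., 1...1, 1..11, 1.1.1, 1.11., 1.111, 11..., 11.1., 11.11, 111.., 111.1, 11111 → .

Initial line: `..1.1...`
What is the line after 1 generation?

....1111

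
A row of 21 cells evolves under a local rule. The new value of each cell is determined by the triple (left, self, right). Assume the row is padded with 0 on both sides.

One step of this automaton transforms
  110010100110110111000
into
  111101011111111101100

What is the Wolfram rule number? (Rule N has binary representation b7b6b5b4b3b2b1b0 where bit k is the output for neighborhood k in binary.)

122

position 16: 111 → 0  (bit 7 = 0)
position 1: 110 → 1  (bit 6 = 1)
position 5: 101 → 1  (bit 5 = 1)
position 2: 100 → 1  (bit 4 = 1)
position 0: 011 → 1  (bit 3 = 1)
position 4: 010 → 0  (bit 2 = 0)
position 3: 001 → 1  (bit 1 = 1)
position 19: 000 → 0  (bit 0 = 0)
bits b7..b0 = 01111010 = 122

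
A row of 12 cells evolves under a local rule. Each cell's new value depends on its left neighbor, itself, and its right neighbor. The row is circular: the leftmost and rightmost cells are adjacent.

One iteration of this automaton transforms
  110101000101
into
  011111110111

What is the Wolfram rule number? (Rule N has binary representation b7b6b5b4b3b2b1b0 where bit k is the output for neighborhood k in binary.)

125

position 0: 111 → 0  (bit 7 = 0)
position 1: 110 → 1  (bit 6 = 1)
position 2: 101 → 1  (bit 5 = 1)
position 6: 100 → 1  (bit 4 = 1)
position 11: 011 → 1  (bit 3 = 1)
position 3: 010 → 1  (bit 2 = 1)
position 8: 001 → 0  (bit 1 = 0)
position 7: 000 → 1  (bit 0 = 1)
bits b7..b0 = 01111101 = 125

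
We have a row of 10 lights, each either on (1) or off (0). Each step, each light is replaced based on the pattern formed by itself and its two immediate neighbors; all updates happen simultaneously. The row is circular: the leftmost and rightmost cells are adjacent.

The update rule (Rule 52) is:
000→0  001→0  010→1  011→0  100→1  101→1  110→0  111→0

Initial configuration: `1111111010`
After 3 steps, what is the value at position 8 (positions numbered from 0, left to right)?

0

0000000111
1000000000
1100000000
position 8 holds 0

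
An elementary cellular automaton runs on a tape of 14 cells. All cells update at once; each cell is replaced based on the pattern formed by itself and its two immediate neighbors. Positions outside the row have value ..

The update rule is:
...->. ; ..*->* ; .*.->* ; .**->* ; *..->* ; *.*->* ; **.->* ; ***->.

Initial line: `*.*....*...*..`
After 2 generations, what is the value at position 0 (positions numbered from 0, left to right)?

****..***.***.
*..****.***.**
position 0 holds *

*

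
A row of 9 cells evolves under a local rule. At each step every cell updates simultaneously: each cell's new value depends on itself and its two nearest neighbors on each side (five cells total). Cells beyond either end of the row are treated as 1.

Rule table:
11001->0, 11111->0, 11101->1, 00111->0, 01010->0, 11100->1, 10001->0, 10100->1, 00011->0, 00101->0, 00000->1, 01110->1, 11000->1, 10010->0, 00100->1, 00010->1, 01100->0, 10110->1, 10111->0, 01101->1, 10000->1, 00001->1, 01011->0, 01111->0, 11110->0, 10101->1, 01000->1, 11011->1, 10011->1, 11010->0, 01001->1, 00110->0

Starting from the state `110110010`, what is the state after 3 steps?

011100000
101111110
110000011

110000011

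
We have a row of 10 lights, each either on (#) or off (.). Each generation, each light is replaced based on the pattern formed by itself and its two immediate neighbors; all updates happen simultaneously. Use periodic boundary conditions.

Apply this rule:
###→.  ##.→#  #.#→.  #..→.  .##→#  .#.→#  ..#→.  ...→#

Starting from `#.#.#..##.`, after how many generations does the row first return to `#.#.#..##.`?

#.#.#..##.

1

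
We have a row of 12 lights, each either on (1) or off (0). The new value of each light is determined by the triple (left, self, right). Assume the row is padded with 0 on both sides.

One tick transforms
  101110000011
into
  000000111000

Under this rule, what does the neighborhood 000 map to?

1

At position 6 the neighborhood is 000; the next row has 1 there.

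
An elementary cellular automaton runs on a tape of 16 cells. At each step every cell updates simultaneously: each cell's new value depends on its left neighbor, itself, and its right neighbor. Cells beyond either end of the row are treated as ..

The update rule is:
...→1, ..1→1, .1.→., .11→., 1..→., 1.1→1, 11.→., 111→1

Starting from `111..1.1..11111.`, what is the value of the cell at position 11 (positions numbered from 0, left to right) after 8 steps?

.

.1..1.1..1.111..
1..1.1..1.1.1..1
..1.1..1.1.1..1.
11.1..1.1.1..1..
..1..1.1.1..1..1
11..1.1.1..1..1.
...1.1.1..1..1..
111.1.1..1..1..1
position 11 holds .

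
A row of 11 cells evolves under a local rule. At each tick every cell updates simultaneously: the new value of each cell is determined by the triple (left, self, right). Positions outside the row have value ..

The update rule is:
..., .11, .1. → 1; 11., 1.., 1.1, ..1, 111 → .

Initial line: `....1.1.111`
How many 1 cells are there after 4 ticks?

6

111.1.1.1..
1...1.1.1.1
1.1.1.1.1.1
1.1.1.1.1.1
count of 1: 6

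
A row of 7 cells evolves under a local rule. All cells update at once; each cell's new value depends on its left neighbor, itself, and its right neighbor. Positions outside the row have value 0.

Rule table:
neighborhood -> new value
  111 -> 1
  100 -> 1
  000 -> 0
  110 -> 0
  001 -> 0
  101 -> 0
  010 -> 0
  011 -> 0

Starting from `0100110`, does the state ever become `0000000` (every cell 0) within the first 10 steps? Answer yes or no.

step 1: 0010001
step 2: 0001000
step 3: 0000100
step 4: 0000010
step 5: 0000001
step 6: 0000000
all cells are 0 at step 6

yes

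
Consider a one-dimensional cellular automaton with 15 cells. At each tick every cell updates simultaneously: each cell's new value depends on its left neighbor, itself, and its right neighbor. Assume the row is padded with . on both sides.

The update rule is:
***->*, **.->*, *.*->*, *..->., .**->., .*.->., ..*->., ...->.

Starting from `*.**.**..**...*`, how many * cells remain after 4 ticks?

tick 1: .*.**.*...*....
tick 2: ..*.**.........
tick 3: ...*.*.........
tick 4: ....*..........
count of *: 1

1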